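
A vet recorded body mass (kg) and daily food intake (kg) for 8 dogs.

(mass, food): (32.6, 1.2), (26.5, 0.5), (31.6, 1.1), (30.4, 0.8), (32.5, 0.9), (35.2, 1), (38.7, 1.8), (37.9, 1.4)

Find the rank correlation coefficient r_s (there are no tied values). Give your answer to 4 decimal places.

0.8810

Rank mass: 5, 1, 3, 2, 4, 6, 8, 7
Rank food: 6, 1, 5, 2, 3, 4, 8, 7
d = rank(mass) − rank(food): -1, 0, -2, 0, 1, 2, 0, 0; Σd² = 10
ρ = 1 − 6Σd² / [n(n²−1)] = 1 − 6×10 / (8×63) = 1 − 60/504 ≈ 0.8810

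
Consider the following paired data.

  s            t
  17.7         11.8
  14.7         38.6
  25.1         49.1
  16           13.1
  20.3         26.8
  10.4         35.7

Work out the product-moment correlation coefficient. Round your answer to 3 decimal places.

n = 6, Σs = 104.2, Σt = 175.1, Σs² = 1935.64, Σt² = 6204.35, Σst = 3133.61
nΣst − ΣsΣt = 18801.66 − 18245.42 = 556.24
nΣs² − (Σs)² = 11613.84 − 10857.64 = 756.2; nΣt² − (Σt)² = 37226.1 − 30660.01 = 6566.09
r = 556.24 / √(756.2 × 6566.09) = 556.24 / 2228.2902 ≈ 0.250

0.250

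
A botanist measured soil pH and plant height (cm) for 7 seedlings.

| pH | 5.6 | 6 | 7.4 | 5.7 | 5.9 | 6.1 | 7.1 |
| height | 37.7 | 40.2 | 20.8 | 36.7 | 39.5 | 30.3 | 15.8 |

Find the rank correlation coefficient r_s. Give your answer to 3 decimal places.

Rank pH: 1, 4, 7, 2, 3, 5, 6
Rank height: 5, 7, 2, 4, 6, 3, 1
d = rank(pH) − rank(height): -4, -3, 5, -2, -3, 2, 5; Σd² = 92
ρ = 1 − 6Σd² / [n(n²−1)] = 1 − 6×92 / (7×48) = 1 − 552/336 ≈ -0.643

-0.643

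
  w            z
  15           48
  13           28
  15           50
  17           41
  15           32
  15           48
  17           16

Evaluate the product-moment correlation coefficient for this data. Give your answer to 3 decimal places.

n = 7, Σw = 107, Σz = 263, Σw² = 1647, Σz² = 10853, Σwz = 4003
nΣwz − ΣwΣz = 28021 − 28141 = -120
nΣw² − (Σw)² = 11529 − 11449 = 80; nΣz² − (Σz)² = 75971 − 69169 = 6802
r = -120 / √(80 × 6802) = -120 / 737.6720 ≈ -0.163

-0.163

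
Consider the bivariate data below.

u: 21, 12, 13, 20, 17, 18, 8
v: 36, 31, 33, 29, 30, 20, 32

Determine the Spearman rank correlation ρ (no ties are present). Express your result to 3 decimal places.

-0.107

Rank u: 7, 2, 3, 6, 4, 5, 1
Rank v: 7, 4, 6, 2, 3, 1, 5
d = rank(u) − rank(v): 0, -2, -3, 4, 1, 4, -4; Σd² = 62
ρ = 1 − 6Σd² / [n(n²−1)] = 1 − 6×62 / (7×48) = 1 − 372/336 ≈ -0.107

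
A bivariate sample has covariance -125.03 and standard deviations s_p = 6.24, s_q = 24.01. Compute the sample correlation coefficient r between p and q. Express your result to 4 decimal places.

-0.8345

r = Cov(p,q) / (s_p · s_q) = -125.03 / (6.24 × 24.01)
  = -125.03 / 149.8224 ≈ -0.8345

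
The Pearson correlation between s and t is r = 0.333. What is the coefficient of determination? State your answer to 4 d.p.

0.1109

r² = (0.333)² = 0.1109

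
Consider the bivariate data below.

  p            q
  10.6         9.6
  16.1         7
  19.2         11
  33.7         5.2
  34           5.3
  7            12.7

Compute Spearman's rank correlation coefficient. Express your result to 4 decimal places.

-0.7714

Rank p: 2, 3, 4, 5, 6, 1
Rank q: 4, 3, 5, 1, 2, 6
d = rank(p) − rank(q): -2, 0, -1, 4, 4, -5; Σd² = 62
ρ = 1 − 6Σd² / [n(n²−1)] = 1 − 6×62 / (6×35) = 1 − 372/210 ≈ -0.7714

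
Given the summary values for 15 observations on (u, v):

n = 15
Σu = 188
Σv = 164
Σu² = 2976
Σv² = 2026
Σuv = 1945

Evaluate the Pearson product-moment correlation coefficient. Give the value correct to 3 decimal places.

r = (nΣuv − ΣuΣv) / √[(nΣu² − (Σu)²)(nΣv² − (Σv)²)]
Numerator: 15×1945 − 188×164 = -1657
Denominator: √[(44640 − 35344)(30390 − 26896)] = √[9296 × 3494] = 5699.1424
r = -1657 / 5699.1424 ≈ -0.291

-0.291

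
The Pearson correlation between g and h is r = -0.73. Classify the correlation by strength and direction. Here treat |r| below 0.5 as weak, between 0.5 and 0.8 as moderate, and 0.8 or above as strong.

r = -0.73 < 0 so the relationship is negative.
|r| = 0.73, which falls in the moderate range.

moderate negative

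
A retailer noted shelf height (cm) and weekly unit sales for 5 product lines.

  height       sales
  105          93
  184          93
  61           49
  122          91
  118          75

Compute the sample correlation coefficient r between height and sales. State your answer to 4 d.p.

0.7452

n = 5, Σx = 590, Σy = 401, Σx² = 77410, Σy² = 33605, Σxy = 49818
nΣxy − ΣxΣy = 249090 − 236590 = 12500
nΣx² − (Σx)² = 387050 − 348100 = 38950; nΣy² − (Σy)² = 168025 − 160801 = 7224
r = 12500 / √(38950 × 7224) = 12500 / 16774.2302 ≈ 0.7452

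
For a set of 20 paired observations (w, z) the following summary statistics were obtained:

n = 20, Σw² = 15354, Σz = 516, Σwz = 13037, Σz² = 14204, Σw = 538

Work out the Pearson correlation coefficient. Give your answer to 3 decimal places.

-0.951

r = (nΣwz − ΣwΣz) / √[(nΣw² − (Σw)²)(nΣz² − (Σz)²)]
Numerator: 20×13037 − 538×516 = -16868
Denominator: √[(307080 − 289444)(284080 − 266256)] = √[17636 × 17824] = 17729.7508
r = -16868 / 17729.7508 ≈ -0.951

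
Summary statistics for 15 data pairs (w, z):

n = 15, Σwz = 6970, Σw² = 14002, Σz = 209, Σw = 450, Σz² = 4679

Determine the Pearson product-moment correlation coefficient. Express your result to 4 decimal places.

0.7433

r = (nΣwz − ΣwΣz) / √[(nΣw² − (Σw)²)(nΣz² − (Σz)²)]
Numerator: 15×6970 − 450×209 = 10500
Denominator: √[(210030 − 202500)(70185 − 43681)] = √[7530 × 26504] = 14127.1059
r = 10500 / 14127.1059 ≈ 0.7433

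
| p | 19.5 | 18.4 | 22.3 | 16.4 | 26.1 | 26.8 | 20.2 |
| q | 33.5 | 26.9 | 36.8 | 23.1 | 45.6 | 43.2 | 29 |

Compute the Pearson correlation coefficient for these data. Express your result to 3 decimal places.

n = 7, Σp = 149.7, Σq = 238.1, Σp² = 3292.55, Σq² = 8520.31, Σpq = 5281.41
nΣpq − ΣpΣq = 36969.87 − 35643.57 = 1326.3
nΣp² − (Σp)² = 23047.85 − 22410.09 = 637.76; nΣq² − (Σq)² = 59642.17 − 56691.61 = 2950.56
r = 1326.3 / √(637.76 × 2950.56) = 1326.3 / 1371.7686 ≈ 0.967

0.967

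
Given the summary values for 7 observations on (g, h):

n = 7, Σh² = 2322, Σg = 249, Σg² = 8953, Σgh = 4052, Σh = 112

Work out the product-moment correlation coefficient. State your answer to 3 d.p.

0.302

r = (nΣgh − ΣgΣh) / √[(nΣg² − (Σg)²)(nΣh² − (Σh)²)]
Numerator: 7×4052 − 249×112 = 476
Denominator: √[(62671 − 62001)(16254 − 12544)] = √[670 × 3710] = 1576.6103
r = 476 / 1576.6103 ≈ 0.302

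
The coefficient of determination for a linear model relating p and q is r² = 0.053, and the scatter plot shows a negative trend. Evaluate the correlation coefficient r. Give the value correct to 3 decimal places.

|r| = √0.053 = 0.230
The association is negative, so r = −0.230.

-0.230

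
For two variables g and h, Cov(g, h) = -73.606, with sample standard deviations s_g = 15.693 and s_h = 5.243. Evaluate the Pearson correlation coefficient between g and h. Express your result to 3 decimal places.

r = Cov(g,h) / (s_g · s_h) = -73.606 / (15.693 × 5.243)
  = -73.606 / 82.2784 ≈ -0.895

-0.895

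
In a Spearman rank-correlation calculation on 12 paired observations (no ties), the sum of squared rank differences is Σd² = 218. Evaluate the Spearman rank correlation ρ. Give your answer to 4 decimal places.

ρ = 1 − 6Σd² / [n(n²−1)] = 1 − 6×218 / (12×143)
  = 1 − 1308/1716 = 1 − 0.76224 ≈ 0.2378

0.2378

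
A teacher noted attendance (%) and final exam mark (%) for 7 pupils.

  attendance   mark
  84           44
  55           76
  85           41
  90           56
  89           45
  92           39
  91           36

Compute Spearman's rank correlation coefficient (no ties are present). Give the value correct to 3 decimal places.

Rank attendance: 2, 1, 3, 5, 4, 7, 6
Rank mark: 4, 7, 3, 6, 5, 2, 1
d = rank(attendance) − rank(mark): -2, -6, 0, -1, -1, 5, 5; Σd² = 92
ρ = 1 − 6Σd² / [n(n²−1)] = 1 − 6×92 / (7×48) = 1 − 552/336 ≈ -0.643

-0.643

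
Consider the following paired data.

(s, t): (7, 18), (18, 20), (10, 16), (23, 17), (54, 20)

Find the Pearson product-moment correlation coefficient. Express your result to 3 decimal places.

0.585

n = 5, Σs = 112, Σt = 91, Σs² = 3918, Σt² = 1669, Σst = 2117
nΣst − ΣsΣt = 10585 − 10192 = 393
nΣs² − (Σs)² = 19590 − 12544 = 7046; nΣt² − (Σt)² = 8345 − 8281 = 64
r = 393 / √(7046 × 64) = 393 / 671.5236 ≈ 0.585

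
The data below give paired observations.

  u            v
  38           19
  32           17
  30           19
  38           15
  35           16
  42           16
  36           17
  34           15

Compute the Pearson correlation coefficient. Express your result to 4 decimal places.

n = 8, Σu = 285, Σv = 134, Σu² = 10253, Σv² = 2262, Σuv = 4760
nΣuv − ΣuΣv = 38080 − 38190 = -110
nΣu² − (Σu)² = 82024 − 81225 = 799; nΣv² − (Σv)² = 18096 − 17956 = 140
r = -110 / √(799 × 140) = -110 / 334.4548 ≈ -0.3289

-0.3289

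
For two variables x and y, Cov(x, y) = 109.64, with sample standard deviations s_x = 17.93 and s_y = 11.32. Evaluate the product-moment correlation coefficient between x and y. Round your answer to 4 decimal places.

r = Cov(x,y) / (s_x · s_y) = 109.64 / (17.93 × 11.32)
  = 109.64 / 202.9676 ≈ 0.5402

0.5402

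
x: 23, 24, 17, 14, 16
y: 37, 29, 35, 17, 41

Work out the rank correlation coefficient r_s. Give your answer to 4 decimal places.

Rank x: 4, 5, 3, 1, 2
Rank y: 4, 2, 3, 1, 5
d = rank(x) − rank(y): 0, 3, 0, 0, -3; Σd² = 18
ρ = 1 − 6Σd² / [n(n²−1)] = 1 − 6×18 / (5×24) = 1 − 108/120 ≈ 0.1000

0.1000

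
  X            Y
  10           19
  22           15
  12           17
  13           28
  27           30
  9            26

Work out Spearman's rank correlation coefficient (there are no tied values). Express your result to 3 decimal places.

0.200

Rank X: 2, 5, 3, 4, 6, 1
Rank Y: 3, 1, 2, 5, 6, 4
d = rank(X) − rank(Y): -1, 4, 1, -1, 0, -3; Σd² = 28
ρ = 1 − 6Σd² / [n(n²−1)] = 1 − 6×28 / (6×35) = 1 − 168/210 ≈ 0.200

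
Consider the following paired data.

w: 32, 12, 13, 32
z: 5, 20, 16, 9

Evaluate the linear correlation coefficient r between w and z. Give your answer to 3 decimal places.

-0.948

n = 4, Σw = 89, Σz = 50, Σw² = 2361, Σz² = 762, Σwz = 896
nΣwz − ΣwΣz = 3584 − 4450 = -866
nΣw² − (Σw)² = 9444 − 7921 = 1523; nΣz² − (Σz)² = 3048 − 2500 = 548
r = -866 / √(1523 × 548) = -866 / 913.5666 ≈ -0.948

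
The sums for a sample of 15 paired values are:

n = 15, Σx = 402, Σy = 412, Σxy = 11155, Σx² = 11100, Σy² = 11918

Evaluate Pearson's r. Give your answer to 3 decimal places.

0.256

r = (nΣxy − ΣxΣy) / √[(nΣx² − (Σx)²)(nΣy² − (Σy)²)]
Numerator: 15×11155 − 402×412 = 1701
Denominator: √[(166500 − 161604)(178770 − 169744)] = √[4896 × 9026] = 6647.6534
r = 1701 / 6647.6534 ≈ 0.256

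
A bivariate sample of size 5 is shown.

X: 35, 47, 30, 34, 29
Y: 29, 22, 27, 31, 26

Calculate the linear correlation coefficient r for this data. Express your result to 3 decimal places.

-0.596

n = 5, ΣX = 175, ΣY = 135, ΣX² = 6331, ΣY² = 3691, ΣXY = 4667
nΣXY − ΣXΣY = 23335 − 23625 = -290
nΣX² − (ΣX)² = 31655 − 30625 = 1030; nΣY² − (ΣY)² = 18455 − 18225 = 230
r = -290 / √(1030 × 230) = -290 / 486.7237 ≈ -0.596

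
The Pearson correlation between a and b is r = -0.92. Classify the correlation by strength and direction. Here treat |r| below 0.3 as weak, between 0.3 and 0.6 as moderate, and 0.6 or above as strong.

strong negative

r = -0.92 < 0 so the relationship is negative.
|r| = 0.92, which falls in the strong range.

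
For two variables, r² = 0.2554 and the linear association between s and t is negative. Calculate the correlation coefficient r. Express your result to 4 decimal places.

-0.5054

|r| = √0.2554 = 0.5054
The association is negative, so r = −0.5054.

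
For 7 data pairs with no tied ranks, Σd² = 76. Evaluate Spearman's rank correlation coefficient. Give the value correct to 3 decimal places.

ρ = 1 − 6Σd² / [n(n²−1)] = 1 − 6×76 / (7×48)
  = 1 − 456/336 = 1 − 1.3571 ≈ -0.357

-0.357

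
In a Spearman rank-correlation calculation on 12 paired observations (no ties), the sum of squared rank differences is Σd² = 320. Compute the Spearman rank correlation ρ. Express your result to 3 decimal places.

-0.119

ρ = 1 − 6Σd² / [n(n²−1)] = 1 − 6×320 / (12×143)
  = 1 − 1920/1716 = 1 − 1.1189 ≈ -0.119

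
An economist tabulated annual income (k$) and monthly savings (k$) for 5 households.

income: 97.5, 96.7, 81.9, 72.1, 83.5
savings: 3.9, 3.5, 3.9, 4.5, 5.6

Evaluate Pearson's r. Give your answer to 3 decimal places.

-0.497

n = 5, Σx = 431.7, Σy = 21.4, Σx² = 37735.41, Σy² = 94.28, Σxy = 1830.16
nΣxy − ΣxΣy = 9150.8 − 9238.38 = -87.58
nΣx² − (Σx)² = 188677.05 − 186364.89 = 2312.16; nΣy² − (Σy)² = 471.4 − 457.96 = 13.44
r = -87.58 / √(2312.16 × 13.44) = -87.58 / 176.2822 ≈ -0.497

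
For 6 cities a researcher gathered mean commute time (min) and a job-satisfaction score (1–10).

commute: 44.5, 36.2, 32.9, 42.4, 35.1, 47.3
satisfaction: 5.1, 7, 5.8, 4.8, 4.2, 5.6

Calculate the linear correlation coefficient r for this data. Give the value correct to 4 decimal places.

n = 6, Σx = 238.4, Σy = 32.5, Σx² = 9640.16, Σy² = 180.69, Σxy = 1286.99
nΣxy − ΣxΣy = 7721.94 − 7748 = -26.06
nΣx² − (Σx)² = 57840.96 − 56834.56 = 1006.4; nΣy² − (Σy)² = 1084.14 − 1056.25 = 27.89
r = -26.06 / √(1006.4 × 27.89) = -26.06 / 167.5366 ≈ -0.1555

-0.1555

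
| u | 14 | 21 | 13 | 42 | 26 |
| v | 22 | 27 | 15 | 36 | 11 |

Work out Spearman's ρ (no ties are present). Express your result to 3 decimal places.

Rank u: 2, 3, 1, 5, 4
Rank v: 3, 4, 2, 5, 1
d = rank(u) − rank(v): -1, -1, -1, 0, 3; Σd² = 12
ρ = 1 − 6Σd² / [n(n²−1)] = 1 − 6×12 / (5×24) = 1 − 72/120 ≈ 0.400

0.400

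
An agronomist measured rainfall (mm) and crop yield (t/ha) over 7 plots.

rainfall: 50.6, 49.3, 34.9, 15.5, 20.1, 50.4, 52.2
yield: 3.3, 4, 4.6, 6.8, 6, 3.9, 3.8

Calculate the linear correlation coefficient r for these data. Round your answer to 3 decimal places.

n = 7, Σx = 273, Σy = 32.4, Σx² = 12118.12, Σy² = 159.94, Σxy = 1145.64
nΣxy − ΣxΣy = 8019.48 − 8845.2 = -825.72
nΣx² − (Σx)² = 84826.84 − 74529 = 10297.84; nΣy² − (Σy)² = 1119.58 − 1049.76 = 69.82
r = -825.72 / √(10297.84 × 69.82) = -825.72 / 847.9358 ≈ -0.974

-0.974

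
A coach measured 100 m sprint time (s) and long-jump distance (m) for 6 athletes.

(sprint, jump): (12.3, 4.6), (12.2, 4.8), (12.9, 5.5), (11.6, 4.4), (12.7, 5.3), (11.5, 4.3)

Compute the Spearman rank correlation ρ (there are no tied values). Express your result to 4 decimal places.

0.9429

Rank sprint: 4, 3, 6, 2, 5, 1
Rank jump: 3, 4, 6, 2, 5, 1
d = rank(sprint) − rank(jump): 1, -1, 0, 0, 0, 0; Σd² = 2
ρ = 1 − 6Σd² / [n(n²−1)] = 1 − 6×2 / (6×35) = 1 − 12/210 ≈ 0.9429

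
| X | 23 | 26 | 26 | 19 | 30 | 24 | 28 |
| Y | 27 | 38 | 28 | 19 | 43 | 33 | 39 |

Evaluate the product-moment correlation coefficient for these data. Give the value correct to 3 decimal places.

n = 7, ΣX = 176, ΣY = 227, ΣX² = 4502, ΣY² = 7777, ΣXY = 5872
nΣXY − ΣXΣY = 41104 − 39952 = 1152
nΣX² − (ΣX)² = 31514 − 30976 = 538; nΣY² − (ΣY)² = 54439 − 51529 = 2910
r = 1152 / √(538 × 2910) = 1152 / 1251.2314 ≈ 0.921

0.921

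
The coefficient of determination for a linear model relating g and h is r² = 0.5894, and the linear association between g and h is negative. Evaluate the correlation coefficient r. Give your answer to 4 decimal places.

-0.7677

|r| = √0.5894 = 0.7677
The association is negative, so r = −0.7677.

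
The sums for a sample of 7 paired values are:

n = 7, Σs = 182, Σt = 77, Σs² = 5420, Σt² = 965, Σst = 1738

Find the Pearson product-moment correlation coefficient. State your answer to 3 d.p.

r = (nΣst − ΣsΣt) / √[(nΣs² − (Σs)²)(nΣt² − (Σt)²)]
Numerator: 7×1738 − 182×77 = -1848
Denominator: √[(37940 − 33124)(6755 − 5929)] = √[4816 × 826] = 1994.4964
r = -1848 / 1994.4964 ≈ -0.927

-0.927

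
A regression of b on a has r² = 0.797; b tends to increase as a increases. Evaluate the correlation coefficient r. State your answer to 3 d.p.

|r| = √0.797 = 0.893
The association is positive, so r = 0.893.

0.893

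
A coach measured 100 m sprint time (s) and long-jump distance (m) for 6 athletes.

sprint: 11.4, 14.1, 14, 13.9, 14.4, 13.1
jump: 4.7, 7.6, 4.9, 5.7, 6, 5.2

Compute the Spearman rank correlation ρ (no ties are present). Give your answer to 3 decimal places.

Rank sprint: 1, 5, 4, 3, 6, 2
Rank jump: 1, 6, 2, 4, 5, 3
d = rank(sprint) − rank(jump): 0, -1, 2, -1, 1, -1; Σd² = 8
ρ = 1 − 6Σd² / [n(n²−1)] = 1 − 6×8 / (6×35) = 1 − 48/210 ≈ 0.771

0.771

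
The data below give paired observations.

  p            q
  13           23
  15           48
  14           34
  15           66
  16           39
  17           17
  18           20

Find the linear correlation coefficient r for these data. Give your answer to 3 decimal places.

n = 7, Σp = 108, Σq = 247, Σp² = 1684, Σq² = 10555, Σpq = 3758
nΣpq − ΣpΣq = 26306 − 26676 = -370
nΣp² − (Σp)² = 11788 − 11664 = 124; nΣq² − (Σq)² = 73885 − 61009 = 12876
r = -370 / √(124 × 12876) = -370 / 1263.5759 ≈ -0.293

-0.293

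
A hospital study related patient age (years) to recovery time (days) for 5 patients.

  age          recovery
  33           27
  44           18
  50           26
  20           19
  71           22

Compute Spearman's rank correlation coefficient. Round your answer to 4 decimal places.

0.1000

Rank age: 2, 3, 4, 1, 5
Rank recovery: 5, 1, 4, 2, 3
d = rank(age) − rank(recovery): -3, 2, 0, -1, 2; Σd² = 18
ρ = 1 − 6Σd² / [n(n²−1)] = 1 − 6×18 / (5×24) = 1 − 108/120 ≈ 0.1000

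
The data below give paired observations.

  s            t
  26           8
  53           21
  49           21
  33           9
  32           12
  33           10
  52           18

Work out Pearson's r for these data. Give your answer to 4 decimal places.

0.9546

n = 7, Σs = 278, Σt = 99, Σs² = 11792, Σt² = 1595, Σst = 4297
nΣst − ΣsΣt = 30079 − 27522 = 2557
nΣs² − (Σs)² = 82544 − 77284 = 5260; nΣt² − (Σt)² = 11165 − 9801 = 1364
r = 2557 / √(5260 × 1364) = 2557 / 2678.5518 ≈ 0.9546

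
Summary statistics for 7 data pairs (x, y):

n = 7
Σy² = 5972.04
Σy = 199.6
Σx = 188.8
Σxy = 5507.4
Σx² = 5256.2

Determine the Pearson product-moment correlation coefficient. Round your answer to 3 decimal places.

r = (nΣxy − ΣxΣy) / √[(nΣx² − (Σx)²)(nΣy² − (Σy)²)]
Numerator: 7×5507.4 − 188.8×199.6 = 867.32
Denominator: √[(36793.4 − 35645.44)(41804.28 − 39840.16)] = √[1147.96 × 1964.12] = 1501.5762
r = 867.32 / 1501.5762 ≈ 0.578

0.578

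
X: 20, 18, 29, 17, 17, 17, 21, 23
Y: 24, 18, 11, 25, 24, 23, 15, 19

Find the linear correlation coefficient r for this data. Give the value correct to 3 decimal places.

-0.824

n = 8, ΣX = 162, ΣY = 159, ΣX² = 3402, ΣY² = 3337, ΣXY = 3099
nΣXY − ΣXΣY = 24792 − 25758 = -966
nΣX² − (ΣX)² = 27216 − 26244 = 972; nΣY² − (ΣY)² = 26696 − 25281 = 1415
r = -966 / √(972 × 1415) = -966 / 1172.7660 ≈ -0.824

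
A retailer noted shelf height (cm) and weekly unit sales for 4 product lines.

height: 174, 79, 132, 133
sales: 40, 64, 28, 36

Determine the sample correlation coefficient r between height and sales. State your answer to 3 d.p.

n = 4, Σx = 518, Σy = 168, Σx² = 71630, Σy² = 7776, Σxy = 20500
nΣxy − ΣxΣy = 82000 − 87024 = -5024
nΣx² − (Σx)² = 286520 − 268324 = 18196; nΣy² − (Σy)² = 31104 − 28224 = 2880
r = -5024 / √(18196 × 2880) = -5024 / 7239.0939 ≈ -0.694

-0.694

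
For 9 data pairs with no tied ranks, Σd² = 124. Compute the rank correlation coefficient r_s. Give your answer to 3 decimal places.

-0.033

ρ = 1 − 6Σd² / [n(n²−1)] = 1 − 6×124 / (9×80)
  = 1 − 744/720 = 1 − 1.0333 ≈ -0.033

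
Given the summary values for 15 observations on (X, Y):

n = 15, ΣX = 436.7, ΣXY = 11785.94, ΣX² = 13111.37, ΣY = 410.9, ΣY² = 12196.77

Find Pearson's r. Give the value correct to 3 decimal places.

r = (nΣXY − ΣXΣY) / √[(nΣX² − (ΣX)²)(nΣY² − (ΣY)²)]
Numerator: 15×11785.94 − 436.7×410.9 = -2650.93
Denominator: √[(196670.55 − 190706.89)(182951.55 − 168838.81)] = √[5963.66 × 14112.74] = 9174.0712
r = -2650.93 / 9174.0712 ≈ -0.289

-0.289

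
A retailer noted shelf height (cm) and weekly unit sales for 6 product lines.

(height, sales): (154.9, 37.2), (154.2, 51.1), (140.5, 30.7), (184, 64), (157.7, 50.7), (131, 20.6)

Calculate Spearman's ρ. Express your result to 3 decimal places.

0.829

Rank height: 4, 3, 2, 6, 5, 1
Rank sales: 3, 5, 2, 6, 4, 1
d = rank(height) − rank(sales): 1, -2, 0, 0, 1, 0; Σd² = 6
ρ = 1 − 6Σd² / [n(n²−1)] = 1 − 6×6 / (6×35) = 1 − 36/210 ≈ 0.829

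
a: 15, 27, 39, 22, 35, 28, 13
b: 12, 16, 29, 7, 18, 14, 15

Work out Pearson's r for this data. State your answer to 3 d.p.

0.703

n = 7, Σa = 179, Σb = 111, Σa² = 5137, Σb² = 2035, Σab = 3114
nΣab − ΣaΣb = 21798 − 19869 = 1929
nΣa² − (Σa)² = 35959 − 32041 = 3918; nΣb² − (Σb)² = 14245 − 12321 = 1924
r = 1929 / √(3918 × 1924) = 1929 / 2745.5841 ≈ 0.703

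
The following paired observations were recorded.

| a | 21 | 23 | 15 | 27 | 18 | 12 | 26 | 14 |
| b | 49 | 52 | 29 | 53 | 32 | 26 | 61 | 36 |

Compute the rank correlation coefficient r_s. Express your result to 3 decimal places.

0.905

Rank a: 5, 6, 3, 8, 4, 1, 7, 2
Rank b: 5, 6, 2, 7, 3, 1, 8, 4
d = rank(a) − rank(b): 0, 0, 1, 1, 1, 0, -1, -2; Σd² = 8
ρ = 1 − 6Σd² / [n(n²−1)] = 1 − 6×8 / (8×63) = 1 − 48/504 ≈ 0.905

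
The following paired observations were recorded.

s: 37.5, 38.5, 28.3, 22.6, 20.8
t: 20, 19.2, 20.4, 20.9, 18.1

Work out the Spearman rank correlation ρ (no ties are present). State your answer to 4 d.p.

0.0000

Rank s: 4, 5, 3, 2, 1
Rank t: 3, 2, 4, 5, 1
d = rank(s) − rank(t): 1, 3, -1, -3, 0; Σd² = 20
ρ = 1 − 6Σd² / [n(n²−1)] = 1 − 6×20 / (5×24) = 1 − 120/120 ≈ 0.0000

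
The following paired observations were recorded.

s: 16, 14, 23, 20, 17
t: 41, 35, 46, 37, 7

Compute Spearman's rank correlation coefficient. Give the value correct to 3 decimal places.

Rank s: 2, 1, 5, 4, 3
Rank t: 4, 2, 5, 3, 1
d = rank(s) − rank(t): -2, -1, 0, 1, 2; Σd² = 10
ρ = 1 − 6Σd² / [n(n²−1)] = 1 − 6×10 / (5×24) = 1 − 60/120 ≈ 0.500

0.500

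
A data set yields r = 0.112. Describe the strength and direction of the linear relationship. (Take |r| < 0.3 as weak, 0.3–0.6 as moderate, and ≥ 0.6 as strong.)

weak positive

r = 0.112 > 0 so the relationship is positive.
|r| = 0.112, which falls in the weak range.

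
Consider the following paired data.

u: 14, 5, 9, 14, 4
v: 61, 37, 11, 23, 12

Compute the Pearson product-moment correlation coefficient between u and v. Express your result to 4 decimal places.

n = 5, Σu = 46, Σv = 144, Σu² = 514, Σv² = 5884, Σuv = 1508
nΣuv − ΣuΣv = 7540 − 6624 = 916
nΣu² − (Σu)² = 2570 − 2116 = 454; nΣv² − (Σv)² = 29420 − 20736 = 8684
r = 916 / √(454 × 8684) = 916 / 1985.5820 ≈ 0.4613

0.4613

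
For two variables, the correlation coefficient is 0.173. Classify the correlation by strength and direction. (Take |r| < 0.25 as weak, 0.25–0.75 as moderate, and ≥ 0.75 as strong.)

r = 0.173 > 0 so the relationship is positive.
|r| = 0.173, which falls in the weak range.

weak positive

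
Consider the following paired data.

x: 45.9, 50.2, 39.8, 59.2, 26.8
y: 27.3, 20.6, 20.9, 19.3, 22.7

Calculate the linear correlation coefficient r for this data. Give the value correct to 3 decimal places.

n = 5, Σx = 221.9, Σy = 110.8, Σx² = 10433.77, Σy² = 2494.24, Σxy = 4869.93
nΣxy − ΣxΣy = 24349.65 − 24586.52 = -236.87
nΣx² − (Σx)² = 52168.85 − 49239.61 = 2929.24; nΣy² − (Σy)² = 12471.2 − 12276.64 = 194.56
r = -236.87 / √(2929.24 × 194.56) = -236.87 / 754.9258 ≈ -0.314

-0.314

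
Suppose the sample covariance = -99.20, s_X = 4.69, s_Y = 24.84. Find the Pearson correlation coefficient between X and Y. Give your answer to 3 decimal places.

r = Cov(X,Y) / (s_X · s_Y) = -99.20 / (4.69 × 24.84)
  = -99.20 / 116.4996 ≈ -0.852

-0.852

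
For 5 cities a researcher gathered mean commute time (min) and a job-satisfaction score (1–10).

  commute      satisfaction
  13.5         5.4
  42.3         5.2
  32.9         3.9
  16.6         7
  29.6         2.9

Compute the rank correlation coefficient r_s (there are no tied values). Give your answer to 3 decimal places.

Rank commute: 1, 5, 4, 2, 3
Rank satisfaction: 4, 3, 2, 5, 1
d = rank(commute) − rank(satisfaction): -3, 2, 2, -3, 2; Σd² = 30
ρ = 1 − 6Σd² / [n(n²−1)] = 1 − 6×30 / (5×24) = 1 − 180/120 ≈ -0.500

-0.500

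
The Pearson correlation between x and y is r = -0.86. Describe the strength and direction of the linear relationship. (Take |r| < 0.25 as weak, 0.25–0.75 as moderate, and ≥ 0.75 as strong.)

strong negative

r = -0.86 < 0 so the relationship is negative.
|r| = 0.86, which falls in the strong range.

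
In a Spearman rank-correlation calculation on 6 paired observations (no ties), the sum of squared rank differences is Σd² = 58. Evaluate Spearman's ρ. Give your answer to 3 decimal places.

-0.657

ρ = 1 − 6Σd² / [n(n²−1)] = 1 − 6×58 / (6×35)
  = 1 − 348/210 = 1 − 1.6571 ≈ -0.657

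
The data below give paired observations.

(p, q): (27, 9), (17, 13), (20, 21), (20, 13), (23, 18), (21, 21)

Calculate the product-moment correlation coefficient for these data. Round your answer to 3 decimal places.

-0.332

n = 6, Σp = 128, Σq = 95, Σp² = 2788, Σq² = 1625, Σpq = 1999
nΣpq − ΣpΣq = 11994 − 12160 = -166
nΣp² − (Σp)² = 16728 − 16384 = 344; nΣq² − (Σq)² = 9750 − 9025 = 725
r = -166 / √(344 × 725) = -166 / 499.3996 ≈ -0.332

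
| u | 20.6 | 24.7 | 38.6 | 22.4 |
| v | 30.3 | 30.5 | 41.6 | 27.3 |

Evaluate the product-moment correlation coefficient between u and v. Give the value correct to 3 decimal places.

n = 4, Σu = 106.3, Σv = 129.7, Σu² = 3026.17, Σv² = 4324.19, Σuv = 3594.81
nΣuv − ΣuΣv = 14379.24 − 13787.11 = 592.13
nΣu² − (Σu)² = 12104.68 − 11299.69 = 804.99; nΣv² − (Σv)² = 17296.76 − 16822.09 = 474.67
r = 592.13 / √(804.99 × 474.67) = 592.13 / 618.1461 ≈ 0.958

0.958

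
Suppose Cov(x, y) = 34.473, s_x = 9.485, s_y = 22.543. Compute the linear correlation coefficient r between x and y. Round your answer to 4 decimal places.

0.1612

r = Cov(x,y) / (s_x · s_y) = 34.473 / (9.485 × 22.543)
  = 34.473 / 213.8204 ≈ 0.1612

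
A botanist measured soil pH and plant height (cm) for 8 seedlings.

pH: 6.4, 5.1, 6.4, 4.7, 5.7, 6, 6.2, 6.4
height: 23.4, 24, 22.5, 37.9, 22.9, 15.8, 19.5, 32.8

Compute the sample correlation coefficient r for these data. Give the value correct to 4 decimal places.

-0.4628

n = 8, Σx = 46.9, Σy = 198.8, Σx² = 277.91, Σy² = 5296.36, Σxy = 1150.44
nΣxy − ΣxΣy = 9203.52 − 9323.72 = -120.2
nΣx² − (Σx)² = 2223.28 − 2199.61 = 23.67; nΣy² − (Σy)² = 42370.88 − 39521.44 = 2849.44
r = -120.2 / √(23.67 × 2849.44) = -120.2 / 259.7041 ≈ -0.4628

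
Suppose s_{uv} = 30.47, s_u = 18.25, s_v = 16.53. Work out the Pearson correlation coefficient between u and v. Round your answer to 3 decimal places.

r = Cov(u,v) / (s_u · s_v) = 30.47 / (18.25 × 16.53)
  = 30.47 / 301.6725 ≈ 0.101

0.101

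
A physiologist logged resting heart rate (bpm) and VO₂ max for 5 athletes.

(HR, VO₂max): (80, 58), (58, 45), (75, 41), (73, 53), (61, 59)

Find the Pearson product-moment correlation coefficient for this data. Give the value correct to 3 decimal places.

0.089

n = 5, Σx = 347, Σy = 256, Σx² = 24439, Σy² = 13360, Σxy = 17793
nΣxy − ΣxΣy = 88965 − 88832 = 133
nΣx² − (Σx)² = 122195 − 120409 = 1786; nΣy² − (Σy)² = 66800 − 65536 = 1264
r = 133 / √(1786 × 1264) = 133 / 1502.4993 ≈ 0.089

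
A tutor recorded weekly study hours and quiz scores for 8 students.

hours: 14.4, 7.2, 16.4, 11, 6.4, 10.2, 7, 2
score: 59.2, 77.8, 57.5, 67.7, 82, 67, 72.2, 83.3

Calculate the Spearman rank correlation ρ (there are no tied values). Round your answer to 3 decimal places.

-0.952

Rank hours: 7, 4, 8, 6, 2, 5, 3, 1
Rank score: 2, 6, 1, 4, 7, 3, 5, 8
d = rank(hours) − rank(score): 5, -2, 7, 2, -5, 2, -2, -7; Σd² = 164
ρ = 1 − 6Σd² / [n(n²−1)] = 1 − 6×164 / (8×63) = 1 − 984/504 ≈ -0.952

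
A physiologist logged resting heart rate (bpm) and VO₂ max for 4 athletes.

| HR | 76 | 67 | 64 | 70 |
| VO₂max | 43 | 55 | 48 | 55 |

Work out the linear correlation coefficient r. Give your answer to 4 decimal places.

-0.4919

n = 4, Σx = 277, Σy = 201, Σx² = 19261, Σy² = 10203, Σxy = 13875
nΣxy − ΣxΣy = 55500 − 55677 = -177
nΣx² − (Σx)² = 77044 − 76729 = 315; nΣy² − (Σy)² = 40812 − 40401 = 411
r = -177 / √(315 × 411) = -177 / 359.8125 ≈ -0.4919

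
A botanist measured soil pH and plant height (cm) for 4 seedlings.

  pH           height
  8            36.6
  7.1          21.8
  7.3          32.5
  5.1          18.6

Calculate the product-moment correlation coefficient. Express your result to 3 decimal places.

0.842

n = 4, Σx = 27.5, Σy = 109.5, Σx² = 193.71, Σy² = 3217.01, Σxy = 779.69
nΣxy − ΣxΣy = 3118.76 − 3011.25 = 107.51
nΣx² − (Σx)² = 774.84 − 756.25 = 18.59; nΣy² − (Σy)² = 12868.04 − 11990.25 = 877.79
r = 107.51 / √(18.59 × 877.79) = 107.51 / 127.7424 ≈ 0.842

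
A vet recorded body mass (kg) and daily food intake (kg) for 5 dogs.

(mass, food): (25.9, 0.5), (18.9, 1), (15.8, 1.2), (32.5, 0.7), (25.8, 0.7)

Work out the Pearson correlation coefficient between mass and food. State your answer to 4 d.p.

-0.8073

n = 5, Σx = 118.9, Σy = 4.1, Σx² = 2999.55, Σy² = 3.67, Σxy = 91.62
nΣxy − ΣxΣy = 458.1 − 487.49 = -29.39
nΣx² − (Σx)² = 14997.75 − 14137.21 = 860.54; nΣy² − (Σy)² = 18.35 − 16.81 = 1.54
r = -29.39 / √(860.54 × 1.54) = -29.39 / 36.4037 ≈ -0.8073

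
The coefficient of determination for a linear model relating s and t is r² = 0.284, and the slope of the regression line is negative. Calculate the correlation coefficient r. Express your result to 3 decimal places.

-0.533

|r| = √0.284 = 0.533
The association is negative, so r = −0.533.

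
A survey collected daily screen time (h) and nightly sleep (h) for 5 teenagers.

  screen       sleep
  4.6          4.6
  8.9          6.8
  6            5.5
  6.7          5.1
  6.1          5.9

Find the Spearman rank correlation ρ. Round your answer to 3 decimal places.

0.700

Rank screen: 1, 5, 2, 4, 3
Rank sleep: 1, 5, 3, 2, 4
d = rank(screen) − rank(sleep): 0, 0, -1, 2, -1; Σd² = 6
ρ = 1 − 6Σd² / [n(n²−1)] = 1 − 6×6 / (5×24) = 1 − 36/120 ≈ 0.700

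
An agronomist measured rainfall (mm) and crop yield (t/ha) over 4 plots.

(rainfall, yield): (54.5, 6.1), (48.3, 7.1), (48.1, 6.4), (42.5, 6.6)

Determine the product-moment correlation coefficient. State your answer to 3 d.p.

n = 4, Σx = 193.4, Σy = 26.2, Σx² = 9423, Σy² = 172.14, Σxy = 1263.72
nΣxy − ΣxΣy = 5054.88 − 5067.08 = -12.2
nΣx² − (Σx)² = 37692 − 37403.56 = 288.44; nΣy² − (Σy)² = 688.56 − 686.44 = 2.12
r = -12.2 / √(288.44 × 2.12) = -12.2 / 24.7284 ≈ -0.493

-0.493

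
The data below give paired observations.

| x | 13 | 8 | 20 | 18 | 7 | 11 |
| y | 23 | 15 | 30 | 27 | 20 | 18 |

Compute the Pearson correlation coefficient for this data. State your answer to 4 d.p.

n = 6, Σx = 77, Σy = 133, Σx² = 1127, Σy² = 3107, Σxy = 1843
nΣxy − ΣxΣy = 11058 − 10241 = 817
nΣx² − (Σx)² = 6762 − 5929 = 833; nΣy² − (Σy)² = 18642 − 17689 = 953
r = 817 / √(833 × 953) = 817 / 890.9820 ≈ 0.9170

0.9170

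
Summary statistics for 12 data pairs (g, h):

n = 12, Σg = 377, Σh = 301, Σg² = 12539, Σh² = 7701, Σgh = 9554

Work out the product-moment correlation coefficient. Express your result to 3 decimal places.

0.301

r = (nΣgh − ΣgΣh) / √[(nΣg² − (Σg)²)(nΣh² − (Σh)²)]
Numerator: 12×9554 − 377×301 = 1171
Denominator: √[(150468 − 142129)(92412 − 90601)] = √[8339 × 1811] = 3886.1200
r = 1171 / 3886.1200 ≈ 0.301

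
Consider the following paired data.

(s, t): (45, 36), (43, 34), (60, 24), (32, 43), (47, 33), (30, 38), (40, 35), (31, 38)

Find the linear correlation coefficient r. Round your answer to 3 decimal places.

n = 8, Σs = 328, Σt = 281, Σs² = 14168, Σt² = 10079, Σst = 11167
nΣst − ΣsΣt = 89336 − 92168 = -2832
nΣs² − (Σs)² = 113344 − 107584 = 5760; nΣt² − (Σt)² = 80632 − 78961 = 1671
r = -2832 / √(5760 × 1671) = -2832 / 3102.4120 ≈ -0.913

-0.913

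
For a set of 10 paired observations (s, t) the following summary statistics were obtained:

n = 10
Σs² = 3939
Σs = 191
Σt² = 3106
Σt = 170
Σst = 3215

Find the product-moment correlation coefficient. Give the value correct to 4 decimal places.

r = (nΣst − ΣsΣt) / √[(nΣs² − (Σs)²)(nΣt² − (Σt)²)]
Numerator: 10×3215 − 191×170 = -320
Denominator: √[(39390 − 36481)(31060 − 28900)] = √[2909 × 2160] = 2506.6791
r = -320 / 2506.6791 ≈ -0.1277

-0.1277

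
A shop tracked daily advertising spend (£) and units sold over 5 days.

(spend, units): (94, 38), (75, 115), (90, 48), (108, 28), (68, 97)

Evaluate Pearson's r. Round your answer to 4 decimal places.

n = 5, Σx = 435, Σy = 326, Σx² = 38849, Σy² = 27166, Σxy = 26137
nΣxy − ΣxΣy = 130685 − 141810 = -11125
nΣx² − (Σx)² = 194245 − 189225 = 5020; nΣy² − (Σy)² = 135830 − 106276 = 29554
r = -11125 / √(5020 × 29554) = -11125 / 12180.3563 ≈ -0.9134

-0.9134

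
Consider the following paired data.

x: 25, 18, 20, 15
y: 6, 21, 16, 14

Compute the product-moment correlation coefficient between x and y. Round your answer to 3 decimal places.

-0.680

n = 4, Σx = 78, Σy = 57, Σx² = 1574, Σy² = 929, Σxy = 1058
nΣxy − ΣxΣy = 4232 − 4446 = -214
nΣx² − (Σx)² = 6296 − 6084 = 212; nΣy² − (Σy)² = 3716 − 3249 = 467
r = -214 / √(212 × 467) = -214 / 314.6490 ≈ -0.680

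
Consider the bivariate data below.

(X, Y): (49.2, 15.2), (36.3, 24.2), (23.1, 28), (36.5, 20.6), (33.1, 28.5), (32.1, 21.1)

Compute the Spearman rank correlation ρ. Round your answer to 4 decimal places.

Rank X: 6, 4, 1, 5, 3, 2
Rank Y: 1, 4, 5, 2, 6, 3
d = rank(X) − rank(Y): 5, 0, -4, 3, -3, -1; Σd² = 60
ρ = 1 − 6Σd² / [n(n²−1)] = 1 − 6×60 / (6×35) = 1 − 360/210 ≈ -0.7143

-0.7143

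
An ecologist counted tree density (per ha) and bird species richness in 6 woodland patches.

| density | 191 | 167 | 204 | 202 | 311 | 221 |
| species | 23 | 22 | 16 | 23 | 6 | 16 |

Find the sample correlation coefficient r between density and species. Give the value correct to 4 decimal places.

-0.9235

n = 6, Σx = 1296, Σy = 106, Σx² = 292352, Σy² = 2090, Σxy = 21379
nΣxy − ΣxΣy = 128274 − 137376 = -9102
nΣx² − (Σx)² = 1754112 − 1679616 = 74496; nΣy² − (Σy)² = 12540 − 11236 = 1304
r = -9102 / √(74496 × 1304) = -9102 / 9856.1039 ≈ -0.9235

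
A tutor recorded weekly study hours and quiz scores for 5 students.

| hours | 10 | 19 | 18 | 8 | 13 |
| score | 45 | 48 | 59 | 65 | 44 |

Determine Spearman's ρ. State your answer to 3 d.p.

Rank hours: 2, 5, 4, 1, 3
Rank score: 2, 3, 4, 5, 1
d = rank(hours) − rank(score): 0, 2, 0, -4, 2; Σd² = 24
ρ = 1 − 6Σd² / [n(n²−1)] = 1 − 6×24 / (5×24) = 1 − 144/120 ≈ -0.200

-0.200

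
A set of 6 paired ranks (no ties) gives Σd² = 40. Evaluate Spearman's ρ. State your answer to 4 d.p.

-0.1429

ρ = 1 − 6Σd² / [n(n²−1)] = 1 − 6×40 / (6×35)
  = 1 − 240/210 = 1 − 1.14286 ≈ -0.1429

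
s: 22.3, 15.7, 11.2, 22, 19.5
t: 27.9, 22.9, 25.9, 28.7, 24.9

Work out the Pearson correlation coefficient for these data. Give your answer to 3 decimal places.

0.573

n = 5, Σs = 90.7, Σt = 130.3, Σs² = 1733.47, Σt² = 3417.33, Σst = 2388.73
nΣst − ΣsΣt = 11943.65 − 11818.21 = 125.44
nΣs² − (Σs)² = 8667.35 − 8226.49 = 440.86; nΣt² − (Σt)² = 17086.65 − 16978.09 = 108.56
r = 125.44 / √(440.86 × 108.56) = 125.44 / 218.7687 ≈ 0.573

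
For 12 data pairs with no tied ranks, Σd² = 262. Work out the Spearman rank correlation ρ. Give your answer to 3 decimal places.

ρ = 1 − 6Σd² / [n(n²−1)] = 1 − 6×262 / (12×143)
  = 1 − 1572/1716 = 1 − 0.9161 ≈ 0.084

0.084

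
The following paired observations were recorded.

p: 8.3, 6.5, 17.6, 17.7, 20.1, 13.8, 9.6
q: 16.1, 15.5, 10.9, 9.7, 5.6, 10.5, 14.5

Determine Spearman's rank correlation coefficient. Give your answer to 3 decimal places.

Rank p: 2, 1, 5, 6, 7, 4, 3
Rank q: 7, 6, 4, 2, 1, 3, 5
d = rank(p) − rank(q): -5, -5, 1, 4, 6, 1, -2; Σd² = 108
ρ = 1 − 6Σd² / [n(n²−1)] = 1 − 6×108 / (7×48) = 1 − 648/336 ≈ -0.929

-0.929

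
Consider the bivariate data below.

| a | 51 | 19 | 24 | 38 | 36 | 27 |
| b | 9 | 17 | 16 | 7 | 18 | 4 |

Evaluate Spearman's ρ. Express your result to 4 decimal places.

-0.3143

Rank a: 6, 1, 2, 5, 4, 3
Rank b: 3, 5, 4, 2, 6, 1
d = rank(a) − rank(b): 3, -4, -2, 3, -2, 2; Σd² = 46
ρ = 1 − 6Σd² / [n(n²−1)] = 1 − 6×46 / (6×35) = 1 − 276/210 ≈ -0.3143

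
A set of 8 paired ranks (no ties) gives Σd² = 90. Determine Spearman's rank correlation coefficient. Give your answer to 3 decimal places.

ρ = 1 − 6Σd² / [n(n²−1)] = 1 − 6×90 / (8×63)
  = 1 − 540/504 = 1 − 1.0714 ≈ -0.071

-0.071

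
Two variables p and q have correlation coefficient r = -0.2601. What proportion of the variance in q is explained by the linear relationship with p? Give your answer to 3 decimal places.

0.068

r² = (-0.2601)² = 0.068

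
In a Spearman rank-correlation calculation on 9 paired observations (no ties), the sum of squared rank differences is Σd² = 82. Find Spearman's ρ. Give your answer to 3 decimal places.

0.317

ρ = 1 − 6Σd² / [n(n²−1)] = 1 − 6×82 / (9×80)
  = 1 − 492/720 = 1 − 0.6833 ≈ 0.317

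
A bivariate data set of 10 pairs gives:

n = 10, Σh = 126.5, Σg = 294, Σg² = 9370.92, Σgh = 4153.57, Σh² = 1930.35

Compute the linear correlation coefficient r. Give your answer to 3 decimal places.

0.887

r = (nΣgh − ΣgΣh) / √[(nΣg² − (Σg)²)(nΣh² − (Σh)²)]
Numerator: 10×4153.57 − 294×126.5 = 4344.7
Denominator: √[(93709.2 − 86436)(19303.5 − 16002.25)] = √[7273.2 × 3301.25] = 4900.0665
r = 4344.7 / 4900.0665 ≈ 0.887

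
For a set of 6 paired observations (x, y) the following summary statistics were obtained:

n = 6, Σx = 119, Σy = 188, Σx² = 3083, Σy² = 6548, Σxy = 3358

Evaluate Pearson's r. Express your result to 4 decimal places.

-0.5377

r = (nΣxy − ΣxΣy) / √[(nΣx² − (Σx)²)(nΣy² − (Σy)²)]
Numerator: 6×3358 − 119×188 = -2224
Denominator: √[(18498 − 14161)(39288 − 35344)] = √[4337 × 3944] = 4135.8346
r = -2224 / 4135.8346 ≈ -0.5377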